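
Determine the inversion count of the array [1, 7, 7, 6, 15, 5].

Finding inversions in [1, 7, 7, 6, 15, 5]:

(1, 3): arr[1]=7 > arr[3]=6
(1, 5): arr[1]=7 > arr[5]=5
(2, 3): arr[2]=7 > arr[3]=6
(2, 5): arr[2]=7 > arr[5]=5
(3, 5): arr[3]=6 > arr[5]=5
(4, 5): arr[4]=15 > arr[5]=5

Total inversions: 6

The array has 6 inversion(s): (1,3), (1,5), (2,3), (2,5), (3,5), (4,5). Each pair (i,j) satisfies i < j and arr[i] > arr[j].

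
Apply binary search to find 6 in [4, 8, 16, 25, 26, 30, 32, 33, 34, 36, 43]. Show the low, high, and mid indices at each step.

Binary search for 6 in [4, 8, 16, 25, 26, 30, 32, 33, 34, 36, 43]:

lo=0, hi=10, mid=5, arr[mid]=30 -> 30 > 6, search left half
lo=0, hi=4, mid=2, arr[mid]=16 -> 16 > 6, search left half
lo=0, hi=1, mid=0, arr[mid]=4 -> 4 < 6, search right half
lo=1, hi=1, mid=1, arr[mid]=8 -> 8 > 6, search left half
lo=1 > hi=0, target 6 not found

Binary search determines that 6 is not in the array after 4 comparisons. The search space was exhausted without finding the target.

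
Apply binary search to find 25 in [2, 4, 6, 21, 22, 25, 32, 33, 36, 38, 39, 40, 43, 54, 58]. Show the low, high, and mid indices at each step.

Binary search for 25 in [2, 4, 6, 21, 22, 25, 32, 33, 36, 38, 39, 40, 43, 54, 58]:

lo=0, hi=14, mid=7, arr[mid]=33 -> 33 > 25, search left half
lo=0, hi=6, mid=3, arr[mid]=21 -> 21 < 25, search right half
lo=4, hi=6, mid=5, arr[mid]=25 -> Found target at index 5!

Binary search finds 25 at index 5 after 3 comparisons. The search repeatedly halves the search space by comparing with the middle element.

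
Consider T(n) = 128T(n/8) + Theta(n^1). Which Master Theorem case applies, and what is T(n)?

Master Theorem for T(n) = 128T(n/8) + O(n^1):

a = 128, b = 8, c = 1
log_b(a) = log_8(128) = 2.3333

Case 1: c = 1 < log_8(128) = 2.3333
T(n) = O(n^(log_8 128))

For T(n) = 128T(n/8) + O(n^1): log_8(128) = 2.3333. This is Case 1 of the Master Theorem (c < log_b(a), work dominated by leaves), giving O(n^(log_8 128)).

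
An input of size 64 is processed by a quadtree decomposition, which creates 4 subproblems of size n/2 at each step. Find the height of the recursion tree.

For divide and conquer with division factor 2:

Problem sizes at each level:
Level 0: 64
Level 1: 32
Level 2: 16
Level 3: 8
Level 4: 4
Level 5: 2
Level 6: 1

The root is level 0 and the size-1 base case is level 6 (the tree spans levels 0 through 6, i.e. 7 levels counting the root), so the depth is the number of divisions: log_2(64) = 6

The recursion tree depth is log_2(64) = 6. At each level, the problem size is divided by 2, so it takes 6 divisions to reduce to a base case of size 1. The algorithm makes 4 recursive calls at each level.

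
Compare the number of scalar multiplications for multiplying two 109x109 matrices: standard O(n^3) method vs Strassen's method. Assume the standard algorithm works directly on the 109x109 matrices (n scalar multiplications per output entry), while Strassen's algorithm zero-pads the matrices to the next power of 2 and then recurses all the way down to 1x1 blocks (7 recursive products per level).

Matrix multiplication for 109x109 matrices:

Strassen's algorithm requires power-of-2 dimensions. Pad 109x109 to 128x128 (next power of 2).

Standard algorithm: 109^3 = 1295029 multiplications
Strassen's algorithm: 7^(log2(128)) = 7^7 = 823543 multiplications
Savings: 1295029 - 823543 = 471486 multiplications

Standard: 1295029 multiplications (109^3). Strassen: 823543 multiplications (7^7, after padding to 128x128). Strassen reduces 8 recursive multiplications to 7 at each level.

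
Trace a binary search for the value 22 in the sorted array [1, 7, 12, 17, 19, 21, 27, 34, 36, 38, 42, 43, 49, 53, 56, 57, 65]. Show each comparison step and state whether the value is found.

Binary search for 22 in [1, 7, 12, 17, 19, 21, 27, 34, 36, 38, 42, 43, 49, 53, 56, 57, 65]:

lo=0, hi=16, mid=8, arr[mid]=36 -> 36 > 22, search left half
lo=0, hi=7, mid=3, arr[mid]=17 -> 17 < 22, search right half
lo=4, hi=7, mid=5, arr[mid]=21 -> 21 < 22, search right half
lo=6, hi=7, mid=6, arr[mid]=27 -> 27 > 22, search left half
lo=6 > hi=5, target 22 not found

Binary search determines that 22 is not in the array after 4 comparisons. The search space was exhausted without finding the target.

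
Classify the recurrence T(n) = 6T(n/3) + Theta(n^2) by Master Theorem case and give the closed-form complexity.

Master Theorem for T(n) = 6T(n/3) + O(n^2):

a = 6, b = 3, c = 2
log_b(a) = log_3(6) = 1.6309

Case 3: c = 2 > log_3(6) = 1.6309
T(n) = O(n^2) = O(n^2)

For T(n) = 6T(n/3) + O(n^2): log_3(6) = 1.6309. This is Case 3 of the Master Theorem (c > log_b(a), work dominated by root), giving O(n^2).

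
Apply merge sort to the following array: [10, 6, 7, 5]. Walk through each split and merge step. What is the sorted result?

Merge sort trace:

Split: [10, 6, 7, 5] -> [10, 6] and [7, 5]
  Split: [10, 6] -> [10] and [6]
  Merge: [10] + [6] -> [6, 10]
  Split: [7, 5] -> [7] and [5]
  Merge: [7] + [5] -> [5, 7]
Merge: [6, 10] + [5, 7] -> [5, 6, 7, 10]

Final sorted array: [5, 6, 7, 10]

The merge sort proceeds by recursively splitting the array and merging sorted halves.
After all merges, the sorted array is [5, 6, 7, 10].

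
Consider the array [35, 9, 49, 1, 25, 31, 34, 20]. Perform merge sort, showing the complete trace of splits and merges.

Merge sort trace:

Split: [35, 9, 49, 1, 25, 31, 34, 20] -> [35, 9, 49, 1] and [25, 31, 34, 20]
  Split: [35, 9, 49, 1] -> [35, 9] and [49, 1]
    Split: [35, 9] -> [35] and [9]
    Merge: [35] + [9] -> [9, 35]
    Split: [49, 1] -> [49] and [1]
    Merge: [49] + [1] -> [1, 49]
  Merge: [9, 35] + [1, 49] -> [1, 9, 35, 49]
  Split: [25, 31, 34, 20] -> [25, 31] and [34, 20]
    Split: [25, 31] -> [25] and [31]
    Merge: [25] + [31] -> [25, 31]
    Split: [34, 20] -> [34] and [20]
    Merge: [34] + [20] -> [20, 34]
  Merge: [25, 31] + [20, 34] -> [20, 25, 31, 34]
Merge: [1, 9, 35, 49] + [20, 25, 31, 34] -> [1, 9, 20, 25, 31, 34, 35, 49]

Final sorted array: [1, 9, 20, 25, 31, 34, 35, 49]

The merge sort proceeds by recursively splitting the array and merging sorted halves.
After all merges, the sorted array is [1, 9, 20, 25, 31, 34, 35, 49].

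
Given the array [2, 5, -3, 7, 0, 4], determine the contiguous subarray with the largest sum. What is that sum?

Using Kadane's algorithm on [2, 5, -3, 7, 0, 4]:

Scanning through the array:
Position 1 (value 5): max_ending_here = 7, max_so_far = 7
Position 2 (value -3): max_ending_here = 4, max_so_far = 7
Position 3 (value 7): max_ending_here = 11, max_so_far = 11
Position 4 (value 0): max_ending_here = 11, max_so_far = 11
Position 5 (value 4): max_ending_here = 15, max_so_far = 15

Maximum subarray: [2, 5, -3, 7, 0, 4]
Maximum sum: 15

The maximum subarray is [2, 5, -3, 7, 0, 4] with sum 15. This subarray runs from index 0 to index 5.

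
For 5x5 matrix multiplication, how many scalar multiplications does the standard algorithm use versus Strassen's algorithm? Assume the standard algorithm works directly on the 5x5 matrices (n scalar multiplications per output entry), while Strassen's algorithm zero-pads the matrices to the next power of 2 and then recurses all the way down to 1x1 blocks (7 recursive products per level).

Matrix multiplication for 5x5 matrices:

Strassen's algorithm requires power-of-2 dimensions. Pad 5x5 to 8x8 (next power of 2).

Standard algorithm: 5^3 = 125 multiplications
Strassen's algorithm: 7^(log2(8)) = 7^3 = 343 multiplications
Difference: 125 - 343 = -218 (Strassen uses MORE here due to padding overhead — for small or just-over-power-of-2 n, padding can outweigh the per-level savings)

Standard: 125 multiplications (5^3). Strassen: 343 multiplications (7^3, after padding to 8x8). Strassen reduces 8 recursive multiplications to 7 at each level.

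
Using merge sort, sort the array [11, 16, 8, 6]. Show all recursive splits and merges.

Merge sort trace:

Split: [11, 16, 8, 6] -> [11, 16] and [8, 6]
  Split: [11, 16] -> [11] and [16]
  Merge: [11] + [16] -> [11, 16]
  Split: [8, 6] -> [8] and [6]
  Merge: [8] + [6] -> [6, 8]
Merge: [11, 16] + [6, 8] -> [6, 8, 11, 16]

Final sorted array: [6, 8, 11, 16]

The merge sort proceeds by recursively splitting the array and merging sorted halves.
After all merges, the sorted array is [6, 8, 11, 16].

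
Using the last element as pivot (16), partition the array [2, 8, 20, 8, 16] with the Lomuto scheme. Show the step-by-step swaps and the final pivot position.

Lomuto partition with pivot = 16:

Initial array: [2, 8, 20, 8, 16]

arr[0]=2 <= 16: swap with position 0, array becomes [2, 8, 20, 8, 16]
arr[1]=8 <= 16: swap with position 1, array becomes [2, 8, 20, 8, 16]
arr[2]=20 > 16: no swap
arr[3]=8 <= 16: swap with position 2, array becomes [2, 8, 8, 20, 16]

Place pivot at position 3: [2, 8, 8, 16, 20]
Pivot position: 3

After partitioning with pivot 16, the array becomes [2, 8, 8, 16, 20]. The pivot is placed at index 3. All elements to the left of the pivot are <= 16, and all elements to the right are > 16.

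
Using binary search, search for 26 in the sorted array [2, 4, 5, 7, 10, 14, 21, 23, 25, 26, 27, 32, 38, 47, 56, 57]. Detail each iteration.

Binary search for 26 in [2, 4, 5, 7, 10, 14, 21, 23, 25, 26, 27, 32, 38, 47, 56, 57]:

lo=0, hi=15, mid=7, arr[mid]=23 -> 23 < 26, search right half
lo=8, hi=15, mid=11, arr[mid]=32 -> 32 > 26, search left half
lo=8, hi=10, mid=9, arr[mid]=26 -> Found target at index 9!

Binary search finds 26 at index 9 after 3 comparisons. The search repeatedly halves the search space by comparing with the middle element.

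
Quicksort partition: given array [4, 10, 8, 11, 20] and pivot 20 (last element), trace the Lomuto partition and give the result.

Lomuto partition with pivot = 20:

Initial array: [4, 10, 8, 11, 20]

arr[0]=4 <= 20: swap with position 0, array becomes [4, 10, 8, 11, 20]
arr[1]=10 <= 20: swap with position 1, array becomes [4, 10, 8, 11, 20]
arr[2]=8 <= 20: swap with position 2, array becomes [4, 10, 8, 11, 20]
arr[3]=11 <= 20: swap with position 3, array becomes [4, 10, 8, 11, 20]

Place pivot at position 4: [4, 10, 8, 11, 20]
Pivot position: 4

After partitioning with pivot 20, the array becomes [4, 10, 8, 11, 20]. The pivot is placed at index 4. All elements to the left of the pivot are <= 20, and all elements to the right are > 20.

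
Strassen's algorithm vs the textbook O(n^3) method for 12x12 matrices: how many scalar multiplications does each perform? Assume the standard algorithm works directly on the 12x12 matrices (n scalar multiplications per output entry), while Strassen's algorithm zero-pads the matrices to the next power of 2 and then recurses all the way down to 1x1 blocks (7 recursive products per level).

Matrix multiplication for 12x12 matrices:

Strassen's algorithm requires power-of-2 dimensions. Pad 12x12 to 16x16 (next power of 2).

Standard algorithm: 12^3 = 1728 multiplications
Strassen's algorithm: 7^(log2(16)) = 7^4 = 2401 multiplications
Difference: 1728 - 2401 = -673 (Strassen uses MORE here due to padding overhead — for small or just-over-power-of-2 n, padding can outweigh the per-level savings)

Standard: 1728 multiplications (12^3). Strassen: 2401 multiplications (7^4, after padding to 16x16). Strassen reduces 8 recursive multiplications to 7 at each level.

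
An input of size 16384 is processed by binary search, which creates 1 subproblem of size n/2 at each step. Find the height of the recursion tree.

For divide and conquer with division factor 2:

Problem sizes at each level:
Level 0: 16384
Level 1: 8192
Level 2: 4096
Level 3: 2048
Level 4: 1024
Level 5: 512
Level 6: 256
Level 7: 128
Level 8: 64
Level 9: 32
Level 10: 16
Level 11: 8
Level 12: 4
Level 13: 2
Level 14: 1

The root is level 0 and the size-1 base case is level 14 (the tree spans levels 0 through 14, i.e. 15 levels counting the root), so the depth is the number of divisions: log_2(16384) = 14

The recursion tree depth is log_2(16384) = 14. At each level, the problem size is divided by 2, so it takes 14 divisions to reduce to a base case of size 1. The algorithm makes 1 recursive call at each level.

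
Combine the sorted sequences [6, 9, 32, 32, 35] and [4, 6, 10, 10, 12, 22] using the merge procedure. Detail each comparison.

Merging process:

Compare 6 vs 4: take 4 from right. Merged: [4]
Compare 6 vs 6: take 6 from left. Merged: [4, 6]
Compare 9 vs 6: take 6 from right. Merged: [4, 6, 6]
Compare 9 vs 10: take 9 from left. Merged: [4, 6, 6, 9]
Compare 32 vs 10: take 10 from right. Merged: [4, 6, 6, 9, 10]
Compare 32 vs 10: take 10 from right. Merged: [4, 6, 6, 9, 10, 10]
Compare 32 vs 12: take 12 from right. Merged: [4, 6, 6, 9, 10, 10, 12]
Compare 32 vs 22: take 22 from right. Merged: [4, 6, 6, 9, 10, 10, 12, 22]
Append remaining from left: [32, 32, 35]. Merged: [4, 6, 6, 9, 10, 10, 12, 22, 32, 32, 35]

Final merged array: [4, 6, 6, 9, 10, 10, 12, 22, 32, 32, 35]
Total comparisons: 8

The merged array is [4, 6, 6, 9, 10, 10, 12, 22, 32, 32, 35], requiring 8 comparisons. The merge step runs in O(n) time where n is the total number of elements.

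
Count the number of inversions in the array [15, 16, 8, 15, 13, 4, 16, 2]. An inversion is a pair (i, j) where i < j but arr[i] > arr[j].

Finding inversions in [15, 16, 8, 15, 13, 4, 16, 2]:

(0, 2): arr[0]=15 > arr[2]=8
(0, 4): arr[0]=15 > arr[4]=13
(0, 5): arr[0]=15 > arr[5]=4
(0, 7): arr[0]=15 > arr[7]=2
(1, 2): arr[1]=16 > arr[2]=8
(1, 3): arr[1]=16 > arr[3]=15
(1, 4): arr[1]=16 > arr[4]=13
(1, 5): arr[1]=16 > arr[5]=4
(1, 7): arr[1]=16 > arr[7]=2
(2, 5): arr[2]=8 > arr[5]=4
(2, 7): arr[2]=8 > arr[7]=2
(3, 4): arr[3]=15 > arr[4]=13
(3, 5): arr[3]=15 > arr[5]=4
(3, 7): arr[3]=15 > arr[7]=2
(4, 5): arr[4]=13 > arr[5]=4
(4, 7): arr[4]=13 > arr[7]=2
(5, 7): arr[5]=4 > arr[7]=2
(6, 7): arr[6]=16 > arr[7]=2

Total inversions: 18

The array has 18 inversion(s): (0,2), (0,4), (0,5), (0,7), (1,2), (1,3), (1,4), (1,5), (1,7), (2,5), (2,7), (3,4), (3,5), (3,7), (4,5), (4,7), (5,7), (6,7). Each pair (i,j) satisfies i < j and arr[i] > arr[j].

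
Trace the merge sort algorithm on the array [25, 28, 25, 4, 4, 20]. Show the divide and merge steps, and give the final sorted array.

Merge sort trace:

Split: [25, 28, 25, 4, 4, 20] -> [25, 28, 25] and [4, 4, 20]
  Split: [25, 28, 25] -> [25] and [28, 25]
    Split: [28, 25] -> [28] and [25]
    Merge: [28] + [25] -> [25, 28]
  Merge: [25] + [25, 28] -> [25, 25, 28]
  Split: [4, 4, 20] -> [4] and [4, 20]
    Split: [4, 20] -> [4] and [20]
    Merge: [4] + [20] -> [4, 20]
  Merge: [4] + [4, 20] -> [4, 4, 20]
Merge: [25, 25, 28] + [4, 4, 20] -> [4, 4, 20, 25, 25, 28]

Final sorted array: [4, 4, 20, 25, 25, 28]

The merge sort proceeds by recursively splitting the array and merging sorted halves.
After all merges, the sorted array is [4, 4, 20, 25, 25, 28].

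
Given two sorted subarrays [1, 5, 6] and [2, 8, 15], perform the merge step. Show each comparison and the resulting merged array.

Merging process:

Compare 1 vs 2: take 1 from left. Merged: [1]
Compare 5 vs 2: take 2 from right. Merged: [1, 2]
Compare 5 vs 8: take 5 from left. Merged: [1, 2, 5]
Compare 6 vs 8: take 6 from left. Merged: [1, 2, 5, 6]
Append remaining from right: [8, 15]. Merged: [1, 2, 5, 6, 8, 15]

Final merged array: [1, 2, 5, 6, 8, 15]
Total comparisons: 4

The merged array is [1, 2, 5, 6, 8, 15], requiring 4 comparisons. The merge step runs in O(n) time where n is the total number of elements.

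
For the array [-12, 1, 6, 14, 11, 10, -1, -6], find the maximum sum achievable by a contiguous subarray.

Using Kadane's algorithm on [-12, 1, 6, 14, 11, 10, -1, -6]:

Scanning through the array:
Position 1 (value 1): max_ending_here = 1, max_so_far = 1
Position 2 (value 6): max_ending_here = 7, max_so_far = 7
Position 3 (value 14): max_ending_here = 21, max_so_far = 21
Position 4 (value 11): max_ending_here = 32, max_so_far = 32
Position 5 (value 10): max_ending_here = 42, max_so_far = 42
Position 6 (value -1): max_ending_here = 41, max_so_far = 42
Position 7 (value -6): max_ending_here = 35, max_so_far = 42

Maximum subarray: [1, 6, 14, 11, 10]
Maximum sum: 42

The maximum subarray is [1, 6, 14, 11, 10] with sum 42. This subarray runs from index 1 to index 5.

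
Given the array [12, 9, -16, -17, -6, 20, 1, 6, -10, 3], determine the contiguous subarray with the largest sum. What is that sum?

Using Kadane's algorithm on [12, 9, -16, -17, -6, 20, 1, 6, -10, 3]:

Scanning through the array:
Position 1 (value 9): max_ending_here = 21, max_so_far = 21
Position 2 (value -16): max_ending_here = 5, max_so_far = 21
Position 3 (value -17): max_ending_here = -12, max_so_far = 21
Position 4 (value -6): max_ending_here = -6, max_so_far = 21
Position 5 (value 20): max_ending_here = 20, max_so_far = 21
Position 6 (value 1): max_ending_here = 21, max_so_far = 21
Position 7 (value 6): max_ending_here = 27, max_so_far = 27
Position 8 (value -10): max_ending_here = 17, max_so_far = 27
Position 9 (value 3): max_ending_here = 20, max_so_far = 27

Maximum subarray: [20, 1, 6]
Maximum sum: 27

The maximum subarray is [20, 1, 6] with sum 27. This subarray runs from index 5 to index 7.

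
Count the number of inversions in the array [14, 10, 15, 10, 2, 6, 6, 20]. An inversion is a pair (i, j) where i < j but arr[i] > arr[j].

Finding inversions in [14, 10, 15, 10, 2, 6, 6, 20]:

(0, 1): arr[0]=14 > arr[1]=10
(0, 3): arr[0]=14 > arr[3]=10
(0, 4): arr[0]=14 > arr[4]=2
(0, 5): arr[0]=14 > arr[5]=6
(0, 6): arr[0]=14 > arr[6]=6
(1, 4): arr[1]=10 > arr[4]=2
(1, 5): arr[1]=10 > arr[5]=6
(1, 6): arr[1]=10 > arr[6]=6
(2, 3): arr[2]=15 > arr[3]=10
(2, 4): arr[2]=15 > arr[4]=2
(2, 5): arr[2]=15 > arr[5]=6
(2, 6): arr[2]=15 > arr[6]=6
(3, 4): arr[3]=10 > arr[4]=2
(3, 5): arr[3]=10 > arr[5]=6
(3, 6): arr[3]=10 > arr[6]=6

Total inversions: 15

The array has 15 inversion(s): (0,1), (0,3), (0,4), (0,5), (0,6), (1,4), (1,5), (1,6), (2,3), (2,4), (2,5), (2,6), (3,4), (3,5), (3,6). Each pair (i,j) satisfies i < j and arr[i] > arr[j].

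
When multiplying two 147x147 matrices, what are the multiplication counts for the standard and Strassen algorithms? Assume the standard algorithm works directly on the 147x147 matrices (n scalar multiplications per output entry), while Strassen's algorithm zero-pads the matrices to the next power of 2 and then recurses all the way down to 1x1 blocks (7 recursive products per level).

Matrix multiplication for 147x147 matrices:

Strassen's algorithm requires power-of-2 dimensions. Pad 147x147 to 256x256 (next power of 2).

Standard algorithm: 147^3 = 3176523 multiplications
Strassen's algorithm: 7^(log2(256)) = 7^8 = 5764801 multiplications
Difference: 3176523 - 5764801 = -2588278 (Strassen uses MORE here due to padding overhead — for small or just-over-power-of-2 n, padding can outweigh the per-level savings)

Standard: 3176523 multiplications (147^3). Strassen: 5764801 multiplications (7^8, after padding to 256x256). Strassen reduces 8 recursive multiplications to 7 at each level.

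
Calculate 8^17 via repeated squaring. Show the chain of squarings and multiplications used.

Computing 8^17 by squaring (build up from 8^1; each line after the first costs one multiplication):

8^1 = 8
8^2 = (8^1)^2 = 8^2 = 64
8^4 = (8^2)^2 = 64^2 = 4096
8^8 = (8^4)^2 = 4096^2 = 16777216
8^16 = (8^8)^2 = 16777216^2 = 281474976710656
8^17 = 8 * 8^16 = 8 * 281474976710656 = 2251799813685248

Result: 2251799813685248
Multiplications needed: 5 (5 lines after 8^1)

8^17 = 2251799813685248. Using exponentiation by squaring, this requires 5 multiplications. The key idea: if the exponent is even, square the half-power; if odd, multiply by the base once.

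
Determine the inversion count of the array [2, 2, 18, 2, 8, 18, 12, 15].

Finding inversions in [2, 2, 18, 2, 8, 18, 12, 15]:

(2, 3): arr[2]=18 > arr[3]=2
(2, 4): arr[2]=18 > arr[4]=8
(2, 6): arr[2]=18 > arr[6]=12
(2, 7): arr[2]=18 > arr[7]=15
(5, 6): arr[5]=18 > arr[6]=12
(5, 7): arr[5]=18 > arr[7]=15

Total inversions: 6

The array has 6 inversion(s): (2,3), (2,4), (2,6), (2,7), (5,6), (5,7). Each pair (i,j) satisfies i < j and arr[i] > arr[j].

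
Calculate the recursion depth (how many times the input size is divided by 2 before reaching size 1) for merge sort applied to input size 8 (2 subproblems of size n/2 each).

For divide and conquer with division factor 2:

Problem sizes at each level:
Level 0: 8
Level 1: 4
Level 2: 2
Level 3: 1

The root is level 0 and the size-1 base case is level 3 (the tree spans levels 0 through 3, i.e. 4 levels counting the root), so the depth is the number of divisions: log_2(8) = 3

The recursion tree depth is log_2(8) = 3. At each level, the problem size is divided by 2, so it takes 3 divisions to reduce to a base case of size 1. The algorithm makes 2 recursive calls at each level.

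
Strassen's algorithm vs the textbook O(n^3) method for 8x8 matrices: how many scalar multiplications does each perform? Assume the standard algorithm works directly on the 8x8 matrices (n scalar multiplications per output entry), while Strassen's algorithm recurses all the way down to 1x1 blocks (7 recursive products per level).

Matrix multiplication for 8x8 matrices:

Standard algorithm: 8^3 = 512 multiplications
Strassen's algorithm: 7^(log2(8)) = 7^3 = 343 multiplications
Savings: 512 - 343 = 169 multiplications

Standard: 512 multiplications (8^3). Strassen: 343 multiplications (7^3). Strassen reduces 8 recursive multiplications to 7 at each level.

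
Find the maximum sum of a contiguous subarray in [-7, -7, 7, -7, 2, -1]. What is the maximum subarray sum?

Using Kadane's algorithm on [-7, -7, 7, -7, 2, -1]:

Scanning through the array:
Position 1 (value -7): max_ending_here = -7, max_so_far = -7
Position 2 (value 7): max_ending_here = 7, max_so_far = 7
Position 3 (value -7): max_ending_here = 0, max_so_far = 7
Position 4 (value 2): max_ending_here = 2, max_so_far = 7
Position 5 (value -1): max_ending_here = 1, max_so_far = 7

Maximum subarray: [7]
Maximum sum: 7

The maximum subarray is [7] with sum 7. This subarray runs from index 2 to index 2.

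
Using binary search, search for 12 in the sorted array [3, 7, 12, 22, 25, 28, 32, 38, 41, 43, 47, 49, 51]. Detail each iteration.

Binary search for 12 in [3, 7, 12, 22, 25, 28, 32, 38, 41, 43, 47, 49, 51]:

lo=0, hi=12, mid=6, arr[mid]=32 -> 32 > 12, search left half
lo=0, hi=5, mid=2, arr[mid]=12 -> Found target at index 2!

Binary search finds 12 at index 2 after 2 comparisons. The search repeatedly halves the search space by comparing with the middle element.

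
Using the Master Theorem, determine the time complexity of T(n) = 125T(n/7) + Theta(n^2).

Master Theorem for T(n) = 125T(n/7) + O(n^2):

a = 125, b = 7, c = 2
log_b(a) = log_7(125) = 2.4813

Case 1: c = 2 < log_7(125) = 2.4813
T(n) = O(n^(log_7 125))

For T(n) = 125T(n/7) + O(n^2): log_7(125) = 2.4813. This is Case 1 of the Master Theorem (c < log_b(a), work dominated by leaves), giving O(n^(log_7 125)).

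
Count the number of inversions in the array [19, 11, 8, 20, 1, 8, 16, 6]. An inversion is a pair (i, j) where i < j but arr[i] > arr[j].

Finding inversions in [19, 11, 8, 20, 1, 8, 16, 6]:

(0, 1): arr[0]=19 > arr[1]=11
(0, 2): arr[0]=19 > arr[2]=8
(0, 4): arr[0]=19 > arr[4]=1
(0, 5): arr[0]=19 > arr[5]=8
(0, 6): arr[0]=19 > arr[6]=16
(0, 7): arr[0]=19 > arr[7]=6
(1, 2): arr[1]=11 > arr[2]=8
(1, 4): arr[1]=11 > arr[4]=1
(1, 5): arr[1]=11 > arr[5]=8
(1, 7): arr[1]=11 > arr[7]=6
(2, 4): arr[2]=8 > arr[4]=1
(2, 7): arr[2]=8 > arr[7]=6
(3, 4): arr[3]=20 > arr[4]=1
(3, 5): arr[3]=20 > arr[5]=8
(3, 6): arr[3]=20 > arr[6]=16
(3, 7): arr[3]=20 > arr[7]=6
(5, 7): arr[5]=8 > arr[7]=6
(6, 7): arr[6]=16 > arr[7]=6

Total inversions: 18

The array has 18 inversion(s): (0,1), (0,2), (0,4), (0,5), (0,6), (0,7), (1,2), (1,4), (1,5), (1,7), (2,4), (2,7), (3,4), (3,5), (3,6), (3,7), (5,7), (6,7). Each pair (i,j) satisfies i < j and arr[i] > arr[j].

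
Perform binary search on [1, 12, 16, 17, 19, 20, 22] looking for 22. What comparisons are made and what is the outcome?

Binary search for 22 in [1, 12, 16, 17, 19, 20, 22]:

lo=0, hi=6, mid=3, arr[mid]=17 -> 17 < 22, search right half
lo=4, hi=6, mid=5, arr[mid]=20 -> 20 < 22, search right half
lo=6, hi=6, mid=6, arr[mid]=22 -> Found target at index 6!

Binary search finds 22 at index 6 after 3 comparisons. The search repeatedly halves the search space by comparing with the middle element.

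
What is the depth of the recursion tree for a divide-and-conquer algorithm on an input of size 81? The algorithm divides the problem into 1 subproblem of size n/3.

For divide and conquer with division factor 3:

Problem sizes at each level:
Level 0: 81
Level 1: 27
Level 2: 9
Level 3: 3
Level 4: 1

The root is level 0 and the size-1 base case is level 4 (the tree spans levels 0 through 4, i.e. 5 levels counting the root), so the depth is the number of divisions: log_3(81) = 4

The recursion tree depth is log_3(81) = 4. At each level, the problem size is divided by 3, so it takes 4 divisions to reduce to a base case of size 1. The algorithm makes 1 recursive call at each level.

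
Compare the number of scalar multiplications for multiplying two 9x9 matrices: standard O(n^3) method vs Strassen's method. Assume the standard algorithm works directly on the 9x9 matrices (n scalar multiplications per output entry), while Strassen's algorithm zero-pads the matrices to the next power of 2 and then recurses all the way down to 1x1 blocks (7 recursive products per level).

Matrix multiplication for 9x9 matrices:

Strassen's algorithm requires power-of-2 dimensions. Pad 9x9 to 16x16 (next power of 2).

Standard algorithm: 9^3 = 729 multiplications
Strassen's algorithm: 7^(log2(16)) = 7^4 = 2401 multiplications
Difference: 729 - 2401 = -1672 (Strassen uses MORE here due to padding overhead — for small or just-over-power-of-2 n, padding can outweigh the per-level savings)

Standard: 729 multiplications (9^3). Strassen: 2401 multiplications (7^4, after padding to 16x16). Strassen reduces 8 recursive multiplications to 7 at each level.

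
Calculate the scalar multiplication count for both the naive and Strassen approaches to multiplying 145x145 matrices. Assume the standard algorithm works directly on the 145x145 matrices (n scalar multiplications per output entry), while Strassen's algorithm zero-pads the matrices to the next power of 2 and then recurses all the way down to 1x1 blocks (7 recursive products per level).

Matrix multiplication for 145x145 matrices:

Strassen's algorithm requires power-of-2 dimensions. Pad 145x145 to 256x256 (next power of 2).

Standard algorithm: 145^3 = 3048625 multiplications
Strassen's algorithm: 7^(log2(256)) = 7^8 = 5764801 multiplications
Difference: 3048625 - 5764801 = -2716176 (Strassen uses MORE here due to padding overhead — for small or just-over-power-of-2 n, padding can outweigh the per-level savings)

Standard: 3048625 multiplications (145^3). Strassen: 5764801 multiplications (7^8, after padding to 256x256). Strassen reduces 8 recursive multiplications to 7 at each level.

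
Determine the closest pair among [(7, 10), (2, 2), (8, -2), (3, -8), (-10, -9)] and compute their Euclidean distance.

Computing all pairwise distances among 5 points:

d((7, 10), (2, 2)) = 9.434
d((7, 10), (8, -2)) = 12.0416
d((7, 10), (3, -8)) = 18.4391
d((7, 10), (-10, -9)) = 25.4951
d((2, 2), (8, -2)) = 7.2111 <-- minimum
d((2, 2), (3, -8)) = 10.0499
d((2, 2), (-10, -9)) = 16.2788
d((8, -2), (3, -8)) = 7.8102
d((8, -2), (-10, -9)) = 19.3132
d((3, -8), (-10, -9)) = 13.0384

Closest pair: (2, 2) and (8, -2) with distance 7.2111

The closest pair is (2, 2) and (8, -2) with Euclidean distance 7.2111. For 5 points, brute-force pairwise comparison is shown above. For large n, the divide-and-conquer algorithm (sort by x, recurse on halves, check the dividing strip) achieves O(n log n).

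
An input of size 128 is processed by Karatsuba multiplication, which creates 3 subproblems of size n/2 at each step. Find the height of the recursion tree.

For divide and conquer with division factor 2:

Problem sizes at each level:
Level 0: 128
Level 1: 64
Level 2: 32
Level 3: 16
Level 4: 8
Level 5: 4
Level 6: 2
Level 7: 1

The root is level 0 and the size-1 base case is level 7 (the tree spans levels 0 through 7, i.e. 8 levels counting the root), so the depth is the number of divisions: log_2(128) = 7

The recursion tree depth is log_2(128) = 7. At each level, the problem size is divided by 2, so it takes 7 divisions to reduce to a base case of size 1. The algorithm makes 3 recursive calls at each level.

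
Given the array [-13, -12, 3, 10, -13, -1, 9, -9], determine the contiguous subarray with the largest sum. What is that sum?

Using Kadane's algorithm on [-13, -12, 3, 10, -13, -1, 9, -9]:

Scanning through the array:
Position 1 (value -12): max_ending_here = -12, max_so_far = -12
Position 2 (value 3): max_ending_here = 3, max_so_far = 3
Position 3 (value 10): max_ending_here = 13, max_so_far = 13
Position 4 (value -13): max_ending_here = 0, max_so_far = 13
Position 5 (value -1): max_ending_here = -1, max_so_far = 13
Position 6 (value 9): max_ending_here = 9, max_so_far = 13
Position 7 (value -9): max_ending_here = 0, max_so_far = 13

Maximum subarray: [3, 10]
Maximum sum: 13

The maximum subarray is [3, 10] with sum 13. This subarray runs from index 2 to index 3.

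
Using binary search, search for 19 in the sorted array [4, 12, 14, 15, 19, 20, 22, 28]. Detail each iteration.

Binary search for 19 in [4, 12, 14, 15, 19, 20, 22, 28]:

lo=0, hi=7, mid=3, arr[mid]=15 -> 15 < 19, search right half
lo=4, hi=7, mid=5, arr[mid]=20 -> 20 > 19, search left half
lo=4, hi=4, mid=4, arr[mid]=19 -> Found target at index 4!

Binary search finds 19 at index 4 after 3 comparisons. The search repeatedly halves the search space by comparing with the middle element.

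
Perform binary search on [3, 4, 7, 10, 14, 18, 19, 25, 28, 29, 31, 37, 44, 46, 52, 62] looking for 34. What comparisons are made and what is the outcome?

Binary search for 34 in [3, 4, 7, 10, 14, 18, 19, 25, 28, 29, 31, 37, 44, 46, 52, 62]:

lo=0, hi=15, mid=7, arr[mid]=25 -> 25 < 34, search right half
lo=8, hi=15, mid=11, arr[mid]=37 -> 37 > 34, search left half
lo=8, hi=10, mid=9, arr[mid]=29 -> 29 < 34, search right half
lo=10, hi=10, mid=10, arr[mid]=31 -> 31 < 34, search right half
lo=11 > hi=10, target 34 not found

Binary search determines that 34 is not in the array after 4 comparisons. The search space was exhausted without finding the target.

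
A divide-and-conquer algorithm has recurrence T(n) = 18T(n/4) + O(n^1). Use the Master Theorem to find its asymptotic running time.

Master Theorem for T(n) = 18T(n/4) + O(n^1):

a = 18, b = 4, c = 1
log_b(a) = log_4(18) = 2.0850

Case 1: c = 1 < log_4(18) = 2.0850
T(n) = O(n^(log_4 18))

For T(n) = 18T(n/4) + O(n^1): log_4(18) = 2.0850. This is Case 1 of the Master Theorem (c < log_b(a), work dominated by leaves), giving O(n^(log_4 18)).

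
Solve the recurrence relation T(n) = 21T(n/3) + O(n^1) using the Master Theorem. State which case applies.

Master Theorem for T(n) = 21T(n/3) + O(n^1):

a = 21, b = 3, c = 1
log_b(a) = log_3(21) = 2.7712

Case 1: c = 1 < log_3(21) = 2.7712
T(n) = O(n^(log_3 21))

For T(n) = 21T(n/3) + O(n^1): log_3(21) = 2.7712. This is Case 1 of the Master Theorem (c < log_b(a), work dominated by leaves), giving O(n^(log_3 21)).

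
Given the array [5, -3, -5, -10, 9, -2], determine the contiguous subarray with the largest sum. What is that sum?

Using Kadane's algorithm on [5, -3, -5, -10, 9, -2]:

Scanning through the array:
Position 1 (value -3): max_ending_here = 2, max_so_far = 5
Position 2 (value -5): max_ending_here = -3, max_so_far = 5
Position 3 (value -10): max_ending_here = -10, max_so_far = 5
Position 4 (value 9): max_ending_here = 9, max_so_far = 9
Position 5 (value -2): max_ending_here = 7, max_so_far = 9

Maximum subarray: [9]
Maximum sum: 9

The maximum subarray is [9] with sum 9. This subarray runs from index 4 to index 4.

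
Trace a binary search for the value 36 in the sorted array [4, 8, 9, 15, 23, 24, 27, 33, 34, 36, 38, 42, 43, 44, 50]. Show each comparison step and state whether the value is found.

Binary search for 36 in [4, 8, 9, 15, 23, 24, 27, 33, 34, 36, 38, 42, 43, 44, 50]:

lo=0, hi=14, mid=7, arr[mid]=33 -> 33 < 36, search right half
lo=8, hi=14, mid=11, arr[mid]=42 -> 42 > 36, search left half
lo=8, hi=10, mid=9, arr[mid]=36 -> Found target at index 9!

Binary search finds 36 at index 9 after 3 comparisons. The search repeatedly halves the search space by comparing with the middle element.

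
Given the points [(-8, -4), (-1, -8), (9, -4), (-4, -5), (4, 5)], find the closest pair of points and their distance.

Computing all pairwise distances among 5 points:

d((-8, -4), (-1, -8)) = 8.0623
d((-8, -4), (9, -4)) = 17.0
d((-8, -4), (-4, -5)) = 4.1231 <-- minimum
d((-8, -4), (4, 5)) = 15.0
d((-1, -8), (9, -4)) = 10.7703
d((-1, -8), (-4, -5)) = 4.2426
d((-1, -8), (4, 5)) = 13.9284
d((9, -4), (-4, -5)) = 13.0384
d((9, -4), (4, 5)) = 10.2956
d((-4, -5), (4, 5)) = 12.8062

Closest pair: (-8, -4) and (-4, -5) with distance 4.1231

The closest pair is (-8, -4) and (-4, -5) with Euclidean distance 4.1231. For 5 points, brute-force pairwise comparison is shown above. For large n, the divide-and-conquer algorithm (sort by x, recurse on halves, check the dividing strip) achieves O(n log n).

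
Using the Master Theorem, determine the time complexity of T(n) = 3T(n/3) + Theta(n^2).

Master Theorem for T(n) = 3T(n/3) + O(n^2):

a = 3, b = 3, c = 2
log_b(a) = log_3(3) = 1.0000

Case 3: c = 2 > log_3(3) = 1.0000
T(n) = O(n^2) = O(n^2)

For T(n) = 3T(n/3) + O(n^2): log_3(3) = 1.0000. This is Case 3 of the Master Theorem (c > log_b(a), work dominated by root), giving O(n^2).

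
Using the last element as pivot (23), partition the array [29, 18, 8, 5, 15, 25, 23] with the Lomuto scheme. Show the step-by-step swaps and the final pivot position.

Lomuto partition with pivot = 23:

Initial array: [29, 18, 8, 5, 15, 25, 23]

arr[0]=29 > 23: no swap
arr[1]=18 <= 23: swap with position 0, array becomes [18, 29, 8, 5, 15, 25, 23]
arr[2]=8 <= 23: swap with position 1, array becomes [18, 8, 29, 5, 15, 25, 23]
arr[3]=5 <= 23: swap with position 2, array becomes [18, 8, 5, 29, 15, 25, 23]
arr[4]=15 <= 23: swap with position 3, array becomes [18, 8, 5, 15, 29, 25, 23]
arr[5]=25 > 23: no swap

Place pivot at position 4: [18, 8, 5, 15, 23, 25, 29]
Pivot position: 4

After partitioning with pivot 23, the array becomes [18, 8, 5, 15, 23, 25, 29]. The pivot is placed at index 4. All elements to the left of the pivot are <= 23, and all elements to the right are > 23.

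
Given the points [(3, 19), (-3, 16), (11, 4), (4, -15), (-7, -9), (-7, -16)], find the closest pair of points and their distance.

Computing all pairwise distances among 6 points:

d((3, 19), (-3, 16)) = 6.7082 <-- minimum
d((3, 19), (11, 4)) = 17.0
d((3, 19), (4, -15)) = 34.0147
d((3, 19), (-7, -9)) = 29.7321
d((3, 19), (-7, -16)) = 36.4005
d((-3, 16), (11, 4)) = 18.4391
d((-3, 16), (4, -15)) = 31.7805
d((-3, 16), (-7, -9)) = 25.318
d((-3, 16), (-7, -16)) = 32.249
d((11, 4), (4, -15)) = 20.2485
d((11, 4), (-7, -9)) = 22.2036
d((11, 4), (-7, -16)) = 26.9072
d((4, -15), (-7, -9)) = 12.53
d((4, -15), (-7, -16)) = 11.0454
d((-7, -9), (-7, -16)) = 7.0

Closest pair: (3, 19) and (-3, 16) with distance 6.7082

The closest pair is (3, 19) and (-3, 16) with Euclidean distance 6.7082. For 6 points, brute-force pairwise comparison is shown above. For large n, the divide-and-conquer algorithm (sort by x, recurse on halves, check the dividing strip) achieves O(n log n).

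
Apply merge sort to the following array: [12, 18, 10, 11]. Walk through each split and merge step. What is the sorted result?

Merge sort trace:

Split: [12, 18, 10, 11] -> [12, 18] and [10, 11]
  Split: [12, 18] -> [12] and [18]
  Merge: [12] + [18] -> [12, 18]
  Split: [10, 11] -> [10] and [11]
  Merge: [10] + [11] -> [10, 11]
Merge: [12, 18] + [10, 11] -> [10, 11, 12, 18]

Final sorted array: [10, 11, 12, 18]

The merge sort proceeds by recursively splitting the array and merging sorted halves.
After all merges, the sorted array is [10, 11, 12, 18].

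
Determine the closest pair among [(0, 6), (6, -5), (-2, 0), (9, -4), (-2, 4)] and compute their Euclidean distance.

Computing all pairwise distances among 5 points:

d((0, 6), (6, -5)) = 12.53
d((0, 6), (-2, 0)) = 6.3246
d((0, 6), (9, -4)) = 13.4536
d((0, 6), (-2, 4)) = 2.8284 <-- minimum
d((6, -5), (-2, 0)) = 9.434
d((6, -5), (9, -4)) = 3.1623
d((6, -5), (-2, 4)) = 12.0416
d((-2, 0), (9, -4)) = 11.7047
d((-2, 0), (-2, 4)) = 4.0
d((9, -4), (-2, 4)) = 13.6015

Closest pair: (0, 6) and (-2, 4) with distance 2.8284

The closest pair is (0, 6) and (-2, 4) with Euclidean distance 2.8284. For 5 points, brute-force pairwise comparison is shown above. For large n, the divide-and-conquer algorithm (sort by x, recurse on halves, check the dividing strip) achieves O(n log n).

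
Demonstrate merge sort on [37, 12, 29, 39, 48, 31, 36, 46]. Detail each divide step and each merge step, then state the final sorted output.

Merge sort trace:

Split: [37, 12, 29, 39, 48, 31, 36, 46] -> [37, 12, 29, 39] and [48, 31, 36, 46]
  Split: [37, 12, 29, 39] -> [37, 12] and [29, 39]
    Split: [37, 12] -> [37] and [12]
    Merge: [37] + [12] -> [12, 37]
    Split: [29, 39] -> [29] and [39]
    Merge: [29] + [39] -> [29, 39]
  Merge: [12, 37] + [29, 39] -> [12, 29, 37, 39]
  Split: [48, 31, 36, 46] -> [48, 31] and [36, 46]
    Split: [48, 31] -> [48] and [31]
    Merge: [48] + [31] -> [31, 48]
    Split: [36, 46] -> [36] and [46]
    Merge: [36] + [46] -> [36, 46]
  Merge: [31, 48] + [36, 46] -> [31, 36, 46, 48]
Merge: [12, 29, 37, 39] + [31, 36, 46, 48] -> [12, 29, 31, 36, 37, 39, 46, 48]

Final sorted array: [12, 29, 31, 36, 37, 39, 46, 48]

The merge sort proceeds by recursively splitting the array and merging sorted halves.
After all merges, the sorted array is [12, 29, 31, 36, 37, 39, 46, 48].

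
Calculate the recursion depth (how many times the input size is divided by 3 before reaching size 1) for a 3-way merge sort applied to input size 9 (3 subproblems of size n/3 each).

For divide and conquer with division factor 3:

Problem sizes at each level:
Level 0: 9
Level 1: 3
Level 2: 1

The root is level 0 and the size-1 base case is level 2 (the tree spans levels 0 through 2, i.e. 3 levels counting the root), so the depth is the number of divisions: log_3(9) = 2

The recursion tree depth is log_3(9) = 2. At each level, the problem size is divided by 3, so it takes 2 divisions to reduce to a base case of size 1. The algorithm makes 3 recursive calls at each level.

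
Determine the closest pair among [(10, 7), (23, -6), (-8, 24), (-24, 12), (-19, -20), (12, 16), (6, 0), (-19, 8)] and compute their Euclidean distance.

Computing all pairwise distances among 8 points:

d((10, 7), (23, -6)) = 18.3848
d((10, 7), (-8, 24)) = 24.7588
d((10, 7), (-24, 12)) = 34.3657
d((10, 7), (-19, -20)) = 39.6232
d((10, 7), (12, 16)) = 9.2195
d((10, 7), (6, 0)) = 8.0623
d((10, 7), (-19, 8)) = 29.0172
d((23, -6), (-8, 24)) = 43.1393
d((23, -6), (-24, 12)) = 50.3289
d((23, -6), (-19, -20)) = 44.2719
d((23, -6), (12, 16)) = 24.5967
d((23, -6), (6, 0)) = 18.0278
d((23, -6), (-19, 8)) = 44.2719
d((-8, 24), (-24, 12)) = 20.0
d((-8, 24), (-19, -20)) = 45.3542
d((-8, 24), (12, 16)) = 21.5407
d((-8, 24), (6, 0)) = 27.7849
d((-8, 24), (-19, 8)) = 19.4165
d((-24, 12), (-19, -20)) = 32.3883
d((-24, 12), (12, 16)) = 36.2215
d((-24, 12), (6, 0)) = 32.311
d((-24, 12), (-19, 8)) = 6.4031 <-- minimum
d((-19, -20), (12, 16)) = 47.5079
d((-19, -20), (6, 0)) = 32.0156
d((-19, -20), (-19, 8)) = 28.0
d((12, 16), (6, 0)) = 17.088
d((12, 16), (-19, 8)) = 32.0156
d((6, 0), (-19, 8)) = 26.2488

Closest pair: (-24, 12) and (-19, 8) with distance 6.4031

The closest pair is (-24, 12) and (-19, 8) with Euclidean distance 6.4031. For 8 points, brute-force pairwise comparison is shown above. For large n, the divide-and-conquer algorithm (sort by x, recurse on halves, check the dividing strip) achieves O(n log n).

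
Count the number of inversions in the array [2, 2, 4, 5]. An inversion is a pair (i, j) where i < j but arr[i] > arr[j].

Finding inversions in [2, 2, 4, 5]:


Total inversions: 0

The array has 0 inversions. It is already sorted.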